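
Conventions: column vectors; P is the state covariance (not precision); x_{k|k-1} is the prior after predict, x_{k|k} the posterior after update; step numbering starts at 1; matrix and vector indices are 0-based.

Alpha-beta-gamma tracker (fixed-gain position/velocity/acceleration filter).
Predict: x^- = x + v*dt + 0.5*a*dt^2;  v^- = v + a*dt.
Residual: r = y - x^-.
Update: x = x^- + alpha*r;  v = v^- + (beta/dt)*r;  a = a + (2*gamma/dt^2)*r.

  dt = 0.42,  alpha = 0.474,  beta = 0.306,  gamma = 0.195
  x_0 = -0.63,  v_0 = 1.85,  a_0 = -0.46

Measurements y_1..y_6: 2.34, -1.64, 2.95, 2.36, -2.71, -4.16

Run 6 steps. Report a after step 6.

step 1: x_pred=0.1064  r=2.2336  x^+=1.1651  v^+=3.2841  a^+=4.4782
step 2: x_pred=2.9394  r=-4.5794  x^+=0.7688  v^+=1.8285  a^+=-5.6465
step 3: x_pred=1.0387  r=1.9113  x^+=1.9447  v^+=0.8495  a^+=-1.4209
step 4: x_pred=2.1761  r=0.1839  x^+=2.2633  v^+=0.3867  a^+=-1.0144
step 5: x_pred=2.3362  r=-5.0462  x^+=-0.0557  v^+=-3.7159  a^+=-12.1710
step 6: x_pred=-2.6898  r=-1.4702  x^+=-3.3867  v^+=-9.8988  a^+=-15.4213

a_post = -15.4213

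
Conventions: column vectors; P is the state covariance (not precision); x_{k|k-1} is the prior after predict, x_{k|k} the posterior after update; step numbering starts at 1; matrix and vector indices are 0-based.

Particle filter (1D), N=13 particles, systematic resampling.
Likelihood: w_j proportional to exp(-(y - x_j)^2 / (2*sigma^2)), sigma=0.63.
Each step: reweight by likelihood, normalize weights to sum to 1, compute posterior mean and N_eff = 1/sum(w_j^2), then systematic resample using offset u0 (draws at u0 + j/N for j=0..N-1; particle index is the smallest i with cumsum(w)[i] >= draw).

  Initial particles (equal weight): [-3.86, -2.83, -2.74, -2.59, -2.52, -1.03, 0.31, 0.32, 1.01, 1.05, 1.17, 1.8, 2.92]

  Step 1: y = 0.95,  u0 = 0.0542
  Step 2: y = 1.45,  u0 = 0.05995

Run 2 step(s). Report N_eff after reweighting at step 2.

step 1: w=[0.0000, 0.0000, 0.0000, 0.0000, 0.0000, 0.0016, 0.1313, 0.1335, 0.2191, 0.2173, 0.2070, 0.0886, 0.0017]  mean=0.9377  Neff=5.5254  idx=[6, 6, 7, 8, 8, 8, 9, 9, 9, 10, 10, 10, 11]
step 2: w=[0.0217, 0.0217, 0.0223, 0.0874, 0.0874, 0.0874, 0.0912, 0.0912, 0.0912, 0.1010, 0.1010, 0.1010, 0.0956]  mean=1.0992  Neff=11.2319  idx=[2, 3, 4, 5, 6, 7, 8, 8, 9, 10, 11, 12, 12]

N_eff = 11.2319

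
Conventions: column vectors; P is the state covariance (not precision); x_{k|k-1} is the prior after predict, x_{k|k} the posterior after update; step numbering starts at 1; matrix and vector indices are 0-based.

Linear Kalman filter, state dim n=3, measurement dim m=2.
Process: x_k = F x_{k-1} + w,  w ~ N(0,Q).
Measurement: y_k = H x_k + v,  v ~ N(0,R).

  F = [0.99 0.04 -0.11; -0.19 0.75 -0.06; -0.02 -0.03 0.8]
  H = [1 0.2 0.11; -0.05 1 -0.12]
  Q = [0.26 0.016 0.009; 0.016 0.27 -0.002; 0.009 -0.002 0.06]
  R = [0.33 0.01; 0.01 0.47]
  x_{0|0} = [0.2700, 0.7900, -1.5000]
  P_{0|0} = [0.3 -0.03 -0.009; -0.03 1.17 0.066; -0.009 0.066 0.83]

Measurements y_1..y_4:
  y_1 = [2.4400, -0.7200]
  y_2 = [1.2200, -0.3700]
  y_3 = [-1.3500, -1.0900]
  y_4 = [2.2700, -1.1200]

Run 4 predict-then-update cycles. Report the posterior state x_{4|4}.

x_post = [1.5059, -0.8106, -0.5173]

step 1: x^-=[0.4639, 0.6312, -1.2291]  P^-=[0.5649 -0.0272 -0.0753; -0.0272 0.9443 -0.0257; -0.0753 -0.0257 0.5895]  S=[0.9113 0.1432; 0.1432 1.4322]  K=[0.6197 -0.0943; 0.0714 0.6553; -0.0070 -0.0640]  nu=[1.9851, -1.4755]  x^+=[1.8333, -0.1940, -1.1487]  P^+=[0.2190 -0.0361 -0.0744; -0.0361 0.3112 0.0362; -0.0744 0.0362 0.5834]
step 2: x^-=[1.9335, -0.4249, -0.9498]  P^-=[0.4952 -0.0387 -0.1037; -0.0387 0.4604 -0.0029; -0.1037 -0.0029 0.4344]  S=[0.8104 0.0460; 0.0460 0.9412]  K=[0.5921 -0.0832; 0.0376 0.4898; -0.0669 -0.0496]  nu=[-0.5241, 0.0376]  x^+=[1.6201, -0.4262, -0.9166]  P^+=[0.2091 -0.0317 -0.0744; -0.0317 0.2318 0.0237; -0.0744 0.0237 0.4281]
step 3: x^-=[1.6877, -0.5725, -0.7529]  P^-=[0.4840 -0.0360 -0.0904; -0.0360 0.4147 -0.0012; -0.0904 -0.0012 0.3355]  S=[0.8003 0.0400; 0.0400 0.8935]  K=[0.5874 -0.0814; 0.0353 0.4647; -0.0652 -0.0384]  nu=[-2.8404, -0.5235]  x^+=[0.0619, -0.9161, -0.5475]  P^+=[0.2057 -0.0295 -0.0618; -0.0295 0.2194 0.0179; -0.0618 0.0179 0.3306]
step 4: x^-=[0.0849, -0.6660, -0.4118]  P^-=[0.4770 -0.0348 -0.0720; -0.0348 0.4074 -0.0017; -0.0720 -0.0017 0.2729]  S=[0.7967 0.0385; 0.0385 0.8856]  K=[0.5839 -0.0818; 0.0361 0.4607; -0.0515 -0.0326]  nu=[2.3636, -0.4992]  x^+=[1.5059, -0.8106, -0.5173]  P^+=[0.2030 -0.0284 -0.0498; -0.0284 0.2172 0.0141; -0.0498 0.0141 0.2697]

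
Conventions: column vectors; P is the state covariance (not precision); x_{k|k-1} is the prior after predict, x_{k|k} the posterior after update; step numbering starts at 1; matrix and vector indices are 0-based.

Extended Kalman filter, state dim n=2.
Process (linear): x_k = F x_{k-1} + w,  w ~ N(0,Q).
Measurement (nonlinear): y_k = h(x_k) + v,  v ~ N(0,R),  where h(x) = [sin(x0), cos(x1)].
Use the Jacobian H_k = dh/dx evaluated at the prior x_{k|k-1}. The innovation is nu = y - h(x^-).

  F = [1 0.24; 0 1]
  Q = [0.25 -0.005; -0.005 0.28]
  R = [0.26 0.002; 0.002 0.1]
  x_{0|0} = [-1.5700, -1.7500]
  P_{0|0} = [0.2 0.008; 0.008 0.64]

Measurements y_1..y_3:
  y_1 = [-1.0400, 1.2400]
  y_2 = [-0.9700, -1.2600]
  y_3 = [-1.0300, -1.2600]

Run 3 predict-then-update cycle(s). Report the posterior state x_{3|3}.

step 1: x^-=[-1.9900, -1.7500]  P^-=[0.4907 0.1566; 0.1566 0.9200]  H_jac=[-0.4070 0.0000; 0.0000 0.9840]  S=[0.3413 -0.0607; -0.0607 0.9908]  K=[-0.5637 0.1210; -0.0245 0.9122]  nu=[-0.1266, 1.4182]  x^+=[-1.7471, -0.4532]  P^+=[0.3595 0.0111; 0.0111 0.0927]
step 2: x^-=[-1.8558, -0.4532]  P^-=[0.6202 0.0284; 0.0284 0.3727]  H_jac=[-0.2812 0.0000; 0.0000 0.4378]  S=[0.3090 -0.0015; -0.0015 0.1714]  K=[-0.5640 0.0676; -0.0212 0.9515]  nu=[-0.0103, -2.1591]  x^+=[-1.9959, -2.5074]  P^+=[0.5210 0.0129; 0.0129 0.2172]
step 3: x^-=[-2.5977, -2.5074]  P^-=[0.7897 0.0600; 0.0600 0.4972]  H_jac=[-0.8557 0.0000; 0.0000 0.5925]  S=[0.8382 -0.0284; -0.0284 0.2746]  K=[-0.8046 0.0462; -0.0250 1.0704]  nu=[-0.5125, -0.4545]  x^+=[-2.2063, -2.9811]  P^+=[0.2444 0.0051; 0.0051 0.1806]

x_post = [-2.2063, -2.9811]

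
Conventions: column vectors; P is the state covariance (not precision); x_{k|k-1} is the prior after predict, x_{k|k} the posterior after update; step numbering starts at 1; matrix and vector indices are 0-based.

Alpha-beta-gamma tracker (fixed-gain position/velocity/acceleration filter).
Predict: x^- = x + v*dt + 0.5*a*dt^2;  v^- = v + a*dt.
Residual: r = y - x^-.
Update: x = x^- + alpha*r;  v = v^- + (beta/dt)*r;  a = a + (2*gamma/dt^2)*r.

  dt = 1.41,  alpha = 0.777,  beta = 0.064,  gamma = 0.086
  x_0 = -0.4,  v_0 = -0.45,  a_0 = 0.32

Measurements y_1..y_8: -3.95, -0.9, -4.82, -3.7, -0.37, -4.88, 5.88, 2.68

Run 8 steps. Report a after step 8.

step 1: x_pred=-0.7164  r=-3.2336  x^+=-3.2289  v^+=-0.1456  a^+=0.0402
step 2: x_pred=-3.3942  r=2.4942  x^+=-1.4562  v^+=0.0244  a^+=0.2560
step 3: x_pred=-1.1673  r=-3.6527  x^+=-4.0055  v^+=0.2196  a^+=-0.0600
step 4: x_pred=-3.7555  r=0.0555  x^+=-3.7124  v^+=0.1375  a^+=-0.0552
step 5: x_pred=-3.5733  r=3.2033  x^+=-1.0843  v^+=0.2051  a^+=0.2219
step 6: x_pred=-0.5745  r=-4.3055  x^+=-3.9199  v^+=0.3226  a^+=-0.1505
step 7: x_pred=-3.6146  r=9.4946  x^+=3.7627  v^+=0.5413  a^+=0.6709
step 8: x_pred=5.1929  r=-2.5129  x^+=3.2404  v^+=1.3732  a^+=0.4535

a_post = 0.4535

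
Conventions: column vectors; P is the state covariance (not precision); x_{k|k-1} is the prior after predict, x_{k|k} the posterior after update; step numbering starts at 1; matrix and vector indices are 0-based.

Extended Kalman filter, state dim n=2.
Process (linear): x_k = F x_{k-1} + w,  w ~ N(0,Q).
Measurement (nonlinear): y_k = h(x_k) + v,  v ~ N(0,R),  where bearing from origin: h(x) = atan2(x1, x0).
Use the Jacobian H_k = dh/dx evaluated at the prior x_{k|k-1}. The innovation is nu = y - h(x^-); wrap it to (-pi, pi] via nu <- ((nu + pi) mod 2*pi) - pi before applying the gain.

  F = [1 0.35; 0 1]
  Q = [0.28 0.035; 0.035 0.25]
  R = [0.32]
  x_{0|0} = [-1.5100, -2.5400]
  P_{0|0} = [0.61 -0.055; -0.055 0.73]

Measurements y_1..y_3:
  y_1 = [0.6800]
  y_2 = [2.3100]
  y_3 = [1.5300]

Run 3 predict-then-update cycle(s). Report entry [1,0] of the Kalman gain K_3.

K[1,0] = -0.2353

step 1: x^-=[-2.3990, -2.5400]  P^-=[0.9409 0.2355; 0.2355 0.9800]  H_jac=[0.2081 -0.1965]  S=[0.3793]  K=[0.3941; -0.3786]  nu=[3.0077]  x^+=[-1.2136, -3.6786]  P^+=[0.8820 0.2921; 0.2921 0.9256]
step 2: x^-=[-2.5011, -3.6786]  P^-=[1.4799 0.6511; 0.6511 1.1756]  H_jac=[0.1859 -0.1264]  S=[0.3593]  K=[0.5366; -0.0767]  nu=[-1.8053]  x^+=[-3.4698, -3.5401]  P^+=[1.3764 0.6659; 0.6659 1.1735]
step 3: x^-=[-4.7088, -3.5401]  P^-=[2.2662 1.1116; 1.1116 1.4235]  H_jac=[0.1020 -0.1357]  S=[0.3390]  K=[0.2370; -0.2353]  nu=[-2.2562]  x^+=[-5.2436, -3.0093]  P^+=[2.2472 1.1305; 1.1305 1.4048]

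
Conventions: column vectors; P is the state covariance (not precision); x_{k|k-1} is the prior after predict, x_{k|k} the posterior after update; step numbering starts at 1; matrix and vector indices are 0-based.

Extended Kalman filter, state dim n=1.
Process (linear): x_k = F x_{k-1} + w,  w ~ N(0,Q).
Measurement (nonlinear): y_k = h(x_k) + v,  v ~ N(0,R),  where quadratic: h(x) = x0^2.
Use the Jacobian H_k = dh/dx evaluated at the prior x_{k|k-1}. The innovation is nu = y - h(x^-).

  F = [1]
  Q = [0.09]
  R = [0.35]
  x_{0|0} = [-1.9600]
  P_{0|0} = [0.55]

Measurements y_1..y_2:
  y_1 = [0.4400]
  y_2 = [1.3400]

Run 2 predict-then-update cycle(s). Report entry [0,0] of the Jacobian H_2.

H_jac[0,0] = -2.2441

step 1: x^-=[-1.9600]  P^-=[0.6400]  H_jac=[-3.9200]  S=[10.1845]  K=[-0.2463]  nu=[-3.4016]  x^+=[-1.1221]  P^+=[0.0220]
step 2: x^-=[-1.1221]  P^-=[0.1120]  H_jac=[-2.2441]  S=[0.9140]  K=[-0.2750]  nu=[0.0810]  x^+=[-1.1443]  P^+=[0.0429]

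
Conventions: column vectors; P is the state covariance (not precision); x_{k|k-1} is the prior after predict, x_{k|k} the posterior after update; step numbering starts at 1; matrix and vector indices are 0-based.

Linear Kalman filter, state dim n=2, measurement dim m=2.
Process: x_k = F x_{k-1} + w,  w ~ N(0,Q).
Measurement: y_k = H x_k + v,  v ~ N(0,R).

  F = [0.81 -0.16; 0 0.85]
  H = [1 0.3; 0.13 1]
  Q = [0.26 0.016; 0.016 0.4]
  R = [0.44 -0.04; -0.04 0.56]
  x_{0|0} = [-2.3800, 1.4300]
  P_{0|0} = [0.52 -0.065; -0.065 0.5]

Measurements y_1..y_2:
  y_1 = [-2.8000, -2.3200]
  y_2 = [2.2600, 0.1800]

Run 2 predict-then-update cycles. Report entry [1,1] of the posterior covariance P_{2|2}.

P_post[1,1] = 0.3064

step 1: x^-=[-2.1566, 1.2155]  P^-=[0.6308 -0.0968; -0.0968 0.7612]  S=[1.0813 0.1699; 0.1699 1.3068]  K=[0.5700 -0.0854; 0.0324 0.5687]  nu=[-1.0080, -3.2551]  x^+=[-2.4533, -0.6684]  P^+=[0.2866 -0.1079; -0.1079 0.3312]
step 2: x^-=[-1.8802, -0.5681]  P^-=[0.4844 -0.1033; -0.1033 0.6393]  S=[0.9200 0.1074; 0.1074 1.1806]  K=[0.5022 -0.0799; 0.0346 0.5270]  nu=[4.3106, 0.9926]  x^+=[0.2054, 0.1042]  P^+=[0.2535 -0.0978; -0.0978 0.3064]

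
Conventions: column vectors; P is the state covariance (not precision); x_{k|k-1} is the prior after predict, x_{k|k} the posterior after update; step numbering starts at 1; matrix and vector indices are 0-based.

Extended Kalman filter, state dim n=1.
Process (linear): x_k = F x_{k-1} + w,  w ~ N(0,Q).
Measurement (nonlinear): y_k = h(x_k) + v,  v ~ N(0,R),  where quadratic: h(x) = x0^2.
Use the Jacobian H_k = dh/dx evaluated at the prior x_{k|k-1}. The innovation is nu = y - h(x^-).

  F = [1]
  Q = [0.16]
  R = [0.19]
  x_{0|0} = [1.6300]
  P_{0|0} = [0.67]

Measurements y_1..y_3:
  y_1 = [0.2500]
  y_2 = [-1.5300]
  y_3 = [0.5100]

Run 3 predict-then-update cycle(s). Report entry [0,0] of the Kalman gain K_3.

step 1: x^-=[1.6300]  P^-=[0.8300]  H_jac=[3.2600]  S=[9.0109]  K=[0.3003]  nu=[-2.4069]  x^+=[0.9073]  P^+=[0.0175]
step 2: x^-=[0.9073]  P^-=[0.1775]  H_jac=[1.8145]  S=[0.7744]  K=[0.4159]  nu=[-2.3531]  x^+=[-0.0714]  P^+=[0.0435]
step 3: x^-=[-0.0714]  P^-=[0.2035]  H_jac=[-0.1428]  S=[0.1942]  K=[-0.1497]  nu=[0.5049]  x^+=[-0.1470]  P^+=[0.1992]

K[0,0] = -0.1497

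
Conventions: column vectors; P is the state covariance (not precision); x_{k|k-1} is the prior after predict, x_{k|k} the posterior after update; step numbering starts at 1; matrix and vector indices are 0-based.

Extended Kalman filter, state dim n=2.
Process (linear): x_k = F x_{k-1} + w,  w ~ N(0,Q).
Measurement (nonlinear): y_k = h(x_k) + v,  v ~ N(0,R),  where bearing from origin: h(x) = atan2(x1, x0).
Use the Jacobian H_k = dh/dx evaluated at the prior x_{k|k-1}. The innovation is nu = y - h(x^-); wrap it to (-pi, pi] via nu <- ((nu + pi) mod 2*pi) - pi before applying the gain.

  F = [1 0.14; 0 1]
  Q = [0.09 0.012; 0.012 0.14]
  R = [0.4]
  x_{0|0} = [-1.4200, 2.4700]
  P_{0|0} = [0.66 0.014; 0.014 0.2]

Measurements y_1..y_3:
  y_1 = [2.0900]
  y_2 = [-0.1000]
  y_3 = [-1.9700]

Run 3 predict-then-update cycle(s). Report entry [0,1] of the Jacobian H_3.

H_jac[0,1] = 0.0812

step 1: x^-=[-1.0742, 2.4700]  P^-=[0.7578 0.0540; 0.0540 0.3400]  H_jac=[-0.3405 -0.1481]  S=[0.5007]  K=[-0.5312; -0.1373]  nu=[0.1090]  x^+=[-1.1321, 2.4550]  P^+=[0.6165 0.0175; 0.0175 0.3306]
step 2: x^-=[-0.7884, 2.4550]  P^-=[0.7179 0.0758; 0.0758 0.4706]  H_jac=[-0.3692 -0.1186]  S=[0.5111]  K=[-0.5362; -0.1639]  nu=[-1.9815]  x^+=[0.2741, 2.7798]  P^+=[0.5709 0.0308; 0.0308 0.4568]
step 3: x^-=[0.6633, 2.7798]  P^-=[0.6785 0.1068; 0.1068 0.5968]  H_jac=[-0.3404 0.0812]  S=[0.4766]  K=[-0.4663; 0.0254]  nu=[2.9766]  x^+=[-0.7248, 2.8555]  P^+=[0.5749 0.1125; 0.1125 0.5965]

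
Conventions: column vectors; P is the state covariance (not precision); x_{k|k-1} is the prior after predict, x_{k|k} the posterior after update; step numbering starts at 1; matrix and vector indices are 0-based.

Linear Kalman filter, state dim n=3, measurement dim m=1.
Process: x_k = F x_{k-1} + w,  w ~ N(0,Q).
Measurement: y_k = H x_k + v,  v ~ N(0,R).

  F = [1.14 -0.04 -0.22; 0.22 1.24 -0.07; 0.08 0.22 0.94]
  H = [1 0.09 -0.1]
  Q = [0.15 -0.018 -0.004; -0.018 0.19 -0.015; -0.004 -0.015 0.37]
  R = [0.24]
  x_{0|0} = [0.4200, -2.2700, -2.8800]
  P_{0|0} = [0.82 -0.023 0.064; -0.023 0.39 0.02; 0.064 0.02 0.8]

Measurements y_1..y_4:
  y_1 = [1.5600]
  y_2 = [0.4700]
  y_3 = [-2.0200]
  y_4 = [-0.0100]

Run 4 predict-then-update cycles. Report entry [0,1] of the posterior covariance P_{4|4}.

step 1: x^-=[1.2032, -2.5208, -3.1730]  P^-=[1.2254 0.1347 -0.0380; 0.1347 0.8153 0.0857; -0.0380 0.0857 1.1181]  S=[1.5135]  K=[0.8202; 0.1318; -0.0939]  nu=[0.2664]  x^+=[1.4217, -2.4857, -3.1980]  P^+=[0.2073 -0.0289 0.0785; -0.0289 0.7890 0.1044; 0.0785 0.1044 1.1047]
step 2: x^-=[2.4237, -2.5456, -3.4393]  P^-=[0.4392 -0.0670 -0.1539; -0.0670 1.3822 0.2628; -0.1539 0.2628 1.4396]  S=[0.7188]  K=[0.6241; 0.0433; -0.3814]  nu=[-2.0685]  x^+=[1.1328, -2.6351, -2.6502]  P^+=[0.1593 -0.0864 0.0172; -0.0864 1.3809 0.2747; 0.0172 0.2747 1.3351]
step 3: x^-=[1.9799, -2.8328, -2.9803]  P^-=[0.4279 -0.2238 -0.3046; -0.2238 2.2322 0.5833; -0.3046 0.5833 1.7307]  S=[0.7134]  K=[0.6142; -0.1138; -0.5959]  nu=[-4.0429]  x^+=[-0.5035, -2.3726, -0.5711]  P^+=[0.1587 -0.1739 -0.0434; -0.1739 2.2229 0.5349; -0.0434 0.5349 1.4773]
step 4: x^-=[-0.3534, -3.0128, -1.0991]  P^-=[0.4784 -0.4488 -0.4494; -0.4488 3.4365 1.0778; -0.4494 1.0778 1.9926]  S=[0.7559]  K=[0.6389; -0.3272; -0.7299]  nu=[0.5047]  x^+=[-0.0310, -3.1779, -1.4674]  P^+=[0.1698 -0.2908 -0.0969; -0.2908 3.3555 0.8973; -0.0969 0.8973 1.5899]

P_post[0,1] = -0.2908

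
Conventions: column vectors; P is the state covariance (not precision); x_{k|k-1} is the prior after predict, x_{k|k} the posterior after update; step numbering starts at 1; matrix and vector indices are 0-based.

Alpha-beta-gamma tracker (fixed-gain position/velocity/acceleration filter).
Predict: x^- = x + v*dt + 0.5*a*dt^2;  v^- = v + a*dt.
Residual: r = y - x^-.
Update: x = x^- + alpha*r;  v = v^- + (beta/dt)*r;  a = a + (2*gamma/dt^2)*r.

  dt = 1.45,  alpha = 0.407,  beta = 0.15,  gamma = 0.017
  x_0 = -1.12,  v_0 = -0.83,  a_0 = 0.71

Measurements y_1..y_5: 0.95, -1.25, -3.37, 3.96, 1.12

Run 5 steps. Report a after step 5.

step 1: x_pred=-1.5771  r=2.5271  x^+=-0.5486  v^+=0.4609  a^+=0.7509
step 2: x_pred=0.9091  r=-2.1591  x^+=0.0304  v^+=1.3263  a^+=0.7160
step 3: x_pred=2.7062  r=-6.0762  x^+=0.2332  v^+=1.7359  a^+=0.6177
step 4: x_pred=3.3996  r=0.5604  x^+=3.6277  v^+=2.6895  a^+=0.6268
step 5: x_pred=8.1863  r=-7.0663  x^+=5.3103  v^+=2.8673  a^+=0.5125

a_post = 0.5125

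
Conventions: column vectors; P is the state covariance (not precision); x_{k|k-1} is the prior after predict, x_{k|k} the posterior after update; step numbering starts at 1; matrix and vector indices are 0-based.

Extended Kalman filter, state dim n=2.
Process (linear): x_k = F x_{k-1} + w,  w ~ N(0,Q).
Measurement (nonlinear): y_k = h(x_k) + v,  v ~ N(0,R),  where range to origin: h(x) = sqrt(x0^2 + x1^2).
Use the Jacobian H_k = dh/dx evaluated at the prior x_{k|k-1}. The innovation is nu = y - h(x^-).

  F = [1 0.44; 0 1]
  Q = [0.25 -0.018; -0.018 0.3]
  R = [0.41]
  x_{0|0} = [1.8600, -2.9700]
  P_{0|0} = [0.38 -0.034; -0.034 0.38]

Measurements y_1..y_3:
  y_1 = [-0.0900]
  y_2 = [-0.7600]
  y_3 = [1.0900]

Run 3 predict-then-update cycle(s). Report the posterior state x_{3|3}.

x_post = [0.9318, 0.1039]

step 1: x^-=[0.5532, -2.9700]  P^-=[0.6736 0.1152; 0.1152 0.6800]  H_jac=[0.1831 -0.9831]  S=[1.0483]  K=[0.0096; -0.6176]  nu=[-3.1111]  x^+=[0.5232, -1.0487]  P^+=[0.6736 0.1214; 0.1214 0.2802]
step 2: x^-=[0.0618, -1.0487]  P^-=[1.0847 0.2267; 0.2267 0.5802]  H_jac=[0.0588 -0.9983]  S=[0.9653]  K=[-0.1684; -0.5862]  nu=[-1.8105]  x^+=[0.3666, 0.0126]  P^+=[1.0573 0.1315; 0.1315 0.2485]
step 3: x^-=[0.3722, 0.0126]  P^-=[1.4711 0.2228; 0.2228 0.5485]  H_jac=[0.9994 0.0338]  S=[1.8951]  K=[0.7798; 0.1273]  nu=[0.7176]  x^+=[0.9318, 0.1039]  P^+=[0.3187 0.0347; 0.0347 0.5178]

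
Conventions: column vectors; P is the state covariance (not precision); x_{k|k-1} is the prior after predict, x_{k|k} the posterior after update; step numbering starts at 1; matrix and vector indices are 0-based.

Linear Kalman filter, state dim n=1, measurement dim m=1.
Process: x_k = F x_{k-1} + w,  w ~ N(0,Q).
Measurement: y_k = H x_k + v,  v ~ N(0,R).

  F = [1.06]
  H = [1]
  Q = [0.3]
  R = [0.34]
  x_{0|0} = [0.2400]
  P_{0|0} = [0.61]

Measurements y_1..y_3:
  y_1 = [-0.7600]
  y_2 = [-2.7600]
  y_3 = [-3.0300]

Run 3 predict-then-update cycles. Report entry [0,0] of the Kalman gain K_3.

K[0,0] = 0.6143

step 1: x^-=[0.2544]  P^-=[0.9854]  S=[1.3254]  K=[0.7435]  nu=[-1.0144]  x^+=[-0.4998]  P^+=[0.2528]
step 2: x^-=[-0.5298]  P^-=[0.5840]  S=[0.9240]  K=[0.6320]  nu=[-2.2302]  x^+=[-1.9394]  P^+=[0.2149]
step 3: x^-=[-2.0557]  P^-=[0.5415]  S=[0.8815]  K=[0.6143]  nu=[-0.9743]  x^+=[-2.6542]  P^+=[0.2089]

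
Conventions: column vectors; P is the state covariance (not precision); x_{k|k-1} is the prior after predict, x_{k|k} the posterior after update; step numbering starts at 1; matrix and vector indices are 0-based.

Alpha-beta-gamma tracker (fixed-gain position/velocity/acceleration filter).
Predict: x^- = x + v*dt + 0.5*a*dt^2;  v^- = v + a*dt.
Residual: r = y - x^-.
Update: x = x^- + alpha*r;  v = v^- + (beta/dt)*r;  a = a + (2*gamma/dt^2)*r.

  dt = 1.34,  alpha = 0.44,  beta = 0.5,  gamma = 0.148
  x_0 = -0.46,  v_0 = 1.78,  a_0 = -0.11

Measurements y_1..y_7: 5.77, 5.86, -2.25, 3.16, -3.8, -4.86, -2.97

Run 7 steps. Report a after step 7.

step 1: x_pred=1.8264  r=3.9436  x^+=3.5616  v^+=3.1041  a^+=0.5401
step 2: x_pred=8.2060  r=-2.3460  x^+=7.1737  v^+=2.9524  a^+=0.1534
step 3: x_pred=11.2677  r=-13.5177  x^+=5.3199  v^+=-1.8860  a^+=-2.0750
step 4: x_pred=0.9298  r=2.2302  x^+=1.9111  v^+=-3.8343  a^+=-1.7073
step 5: x_pred=-4.7597  r=0.9597  x^+=-4.3375  v^+=-5.7640  a^+=-1.5491
step 6: x_pred=-13.4521  r=8.5921  x^+=-9.6716  v^+=-4.6339  a^+=-0.1328
step 7: x_pred=-16.0001  r=13.0301  x^+=-10.2669  v^+=0.0502  a^+=2.0152

a_post = 2.0152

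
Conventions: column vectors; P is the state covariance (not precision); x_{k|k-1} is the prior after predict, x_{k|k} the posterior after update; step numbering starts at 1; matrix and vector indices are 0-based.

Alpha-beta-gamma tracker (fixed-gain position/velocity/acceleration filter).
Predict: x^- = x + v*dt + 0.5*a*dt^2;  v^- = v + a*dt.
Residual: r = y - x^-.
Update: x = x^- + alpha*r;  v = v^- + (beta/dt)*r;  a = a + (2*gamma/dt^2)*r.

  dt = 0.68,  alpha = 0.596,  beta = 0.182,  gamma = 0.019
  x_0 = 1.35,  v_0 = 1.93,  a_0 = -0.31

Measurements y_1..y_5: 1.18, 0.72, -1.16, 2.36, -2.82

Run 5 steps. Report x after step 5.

x_post = -1.3633

step 1: x_pred=2.5907  r=-1.4107  x^+=1.7499  v^+=1.3416  a^+=-0.4259
step 2: x_pred=2.5638  r=-1.8438  x^+=1.4649  v^+=0.5585  a^+=-0.5775
step 3: x_pred=1.7112  r=-2.8712  x^+=-0.0001  v^+=-0.6026  a^+=-0.8134
step 4: x_pred=-0.5979  r=2.9579  x^+=1.1650  v^+=-0.3641  a^+=-0.5703
step 5: x_pred=0.7856  r=-3.6056  x^+=-1.3633  v^+=-1.7169  a^+=-0.8666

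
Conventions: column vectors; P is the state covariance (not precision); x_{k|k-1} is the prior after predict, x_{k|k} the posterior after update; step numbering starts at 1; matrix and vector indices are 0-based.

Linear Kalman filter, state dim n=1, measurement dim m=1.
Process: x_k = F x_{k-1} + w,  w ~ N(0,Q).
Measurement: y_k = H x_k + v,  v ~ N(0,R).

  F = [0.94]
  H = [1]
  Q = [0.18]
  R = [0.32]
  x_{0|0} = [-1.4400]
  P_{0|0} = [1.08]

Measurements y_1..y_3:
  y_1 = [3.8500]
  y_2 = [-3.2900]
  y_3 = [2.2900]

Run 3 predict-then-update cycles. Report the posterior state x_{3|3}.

step 1: x^-=[-1.3536]  P^-=[1.1343]  S=[1.4543]  K=[0.7800]  nu=[5.2036]  x^+=[2.7050]  P^+=[0.2496]
step 2: x^-=[2.5427]  P^-=[0.4005]  S=[0.7205]  K=[0.5559]  nu=[-5.8327]  x^+=[-0.6996]  P^+=[0.1779]
step 3: x^-=[-0.6576]  P^-=[0.3372]  S=[0.6572]  K=[0.5131]  nu=[2.9476]  x^+=[0.8547]  P^+=[0.1642]

x_post = [0.8547]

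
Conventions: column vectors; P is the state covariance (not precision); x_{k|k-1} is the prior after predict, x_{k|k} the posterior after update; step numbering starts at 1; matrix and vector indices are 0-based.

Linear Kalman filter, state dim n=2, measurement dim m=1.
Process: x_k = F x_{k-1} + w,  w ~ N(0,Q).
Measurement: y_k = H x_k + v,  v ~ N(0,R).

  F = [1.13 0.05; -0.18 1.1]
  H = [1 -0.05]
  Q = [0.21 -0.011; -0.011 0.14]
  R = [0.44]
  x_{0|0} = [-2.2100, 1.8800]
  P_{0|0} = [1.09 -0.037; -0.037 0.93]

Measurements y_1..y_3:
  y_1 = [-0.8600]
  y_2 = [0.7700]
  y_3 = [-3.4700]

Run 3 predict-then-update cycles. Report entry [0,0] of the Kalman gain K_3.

K[0,0] = 0.5559

step 1: x^-=[-2.4033, 2.4658]  P^-=[1.6000 -0.2272; -0.2272 1.3153]  S=[2.0660]  K=[0.7799; -0.1418]  nu=[1.6666]  x^+=[-1.1035, 2.2295]  P^+=[0.3432 0.0013; 0.0013 1.2737]
step 2: x^-=[-1.1354, 2.6510]  P^-=[0.6516 -0.0092; -0.0092 1.6918]  S=[1.0968]  K=[0.5945; -0.0855]  nu=[2.0380]  x^+=[0.0762, 2.4768]  P^+=[0.2639 0.0466; 0.0466 1.6838]
step 3: x^-=[0.2100, 2.7108]  P^-=[0.5565 0.0854; 0.0854 2.1675]  S=[0.9934]  K=[0.5559; -0.0231]  nu=[-3.5444]  x^+=[-1.7604, 2.7927]  P^+=[0.2495 0.0982; 0.0982 2.1670]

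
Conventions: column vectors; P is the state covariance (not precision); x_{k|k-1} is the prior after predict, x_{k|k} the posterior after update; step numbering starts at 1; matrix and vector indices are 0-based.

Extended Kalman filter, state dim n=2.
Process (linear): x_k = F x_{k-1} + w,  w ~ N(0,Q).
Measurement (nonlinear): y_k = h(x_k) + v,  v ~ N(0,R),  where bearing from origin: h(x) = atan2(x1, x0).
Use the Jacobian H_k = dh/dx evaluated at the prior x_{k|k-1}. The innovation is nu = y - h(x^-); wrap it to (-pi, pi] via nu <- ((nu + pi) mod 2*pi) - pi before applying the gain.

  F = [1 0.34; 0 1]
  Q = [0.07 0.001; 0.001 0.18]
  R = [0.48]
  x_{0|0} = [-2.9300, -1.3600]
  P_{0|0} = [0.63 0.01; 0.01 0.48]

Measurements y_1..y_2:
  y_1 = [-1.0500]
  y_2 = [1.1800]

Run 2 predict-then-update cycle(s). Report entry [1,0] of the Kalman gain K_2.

K[1,0] = -0.2506

step 1: x^-=[-3.3924, -1.3600]  P^-=[0.7623 0.1742; 0.1742 0.6600]  H_jac=[0.1018 -0.2540]  S=[0.5215]  K=[0.0640; -0.2874]  nu=[1.7103]  x^+=[-3.2830, -1.8516]  P^+=[0.7602 0.1838; 0.1838 0.6169]
step 2: x^-=[-3.9125, -1.8516]  P^-=[1.0264 0.3945; 0.3945 0.7969]  H_jac=[0.0988 -0.2088]  S=[0.5085]  K=[0.0375; -0.2506]  nu=[-2.4036]  x^+=[-4.0025, -1.2492]  P^+=[1.0257 0.3993; 0.3993 0.7650]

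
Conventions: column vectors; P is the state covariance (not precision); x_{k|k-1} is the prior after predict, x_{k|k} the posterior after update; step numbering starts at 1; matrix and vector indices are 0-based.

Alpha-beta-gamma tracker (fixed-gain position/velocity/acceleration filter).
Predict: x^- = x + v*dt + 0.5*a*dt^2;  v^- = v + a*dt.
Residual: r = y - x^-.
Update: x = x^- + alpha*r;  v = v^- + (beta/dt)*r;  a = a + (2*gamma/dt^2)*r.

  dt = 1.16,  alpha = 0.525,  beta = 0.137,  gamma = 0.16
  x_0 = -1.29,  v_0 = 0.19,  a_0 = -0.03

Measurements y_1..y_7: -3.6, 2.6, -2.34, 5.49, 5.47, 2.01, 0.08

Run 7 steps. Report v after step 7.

step 1: x_pred=-1.0898  r=-2.5102  x^+=-2.4076  v^+=-0.1413  a^+=-0.6270
step 2: x_pred=-2.9933  r=5.5933  x^+=-0.0568  v^+=-0.2079  a^+=0.7032
step 3: x_pred=0.1751  r=-2.5151  x^+=-1.1453  v^+=0.3107  a^+=0.1051
step 4: x_pred=-0.7142  r=6.2042  x^+=2.5430  v^+=1.1654  a^+=1.5805
step 5: x_pred=4.9582  r=0.5118  x^+=5.2269  v^+=3.0592  a^+=1.7022
step 6: x_pred=9.9209  r=-7.9109  x^+=5.7677  v^+=4.0995  a^+=-0.1791
step 7: x_pred=10.4026  r=-10.3226  x^+=4.9832  v^+=2.6727  a^+=-2.6339

v_post = 2.6727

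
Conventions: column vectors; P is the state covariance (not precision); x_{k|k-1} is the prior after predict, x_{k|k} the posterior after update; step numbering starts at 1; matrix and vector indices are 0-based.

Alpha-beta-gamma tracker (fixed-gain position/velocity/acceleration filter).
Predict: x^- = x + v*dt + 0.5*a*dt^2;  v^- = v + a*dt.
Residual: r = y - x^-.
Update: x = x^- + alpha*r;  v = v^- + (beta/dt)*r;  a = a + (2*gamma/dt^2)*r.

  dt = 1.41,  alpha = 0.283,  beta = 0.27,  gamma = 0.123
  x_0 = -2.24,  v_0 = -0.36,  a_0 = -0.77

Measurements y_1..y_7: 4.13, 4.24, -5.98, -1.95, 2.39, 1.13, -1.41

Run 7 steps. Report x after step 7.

x_post = -1.3336

step 1: x_pred=-3.5130  r=7.6430  x^+=-1.3500  v^+=0.0179  a^+=0.1757
step 2: x_pred=-1.1502  r=5.3902  x^+=0.3752  v^+=1.2978  a^+=0.8427
step 3: x_pred=3.0428  r=-9.0228  x^+=0.4893  v^+=0.7582  a^+=-0.2738
step 4: x_pred=1.2863  r=-3.2363  x^+=0.3704  v^+=-0.2475  a^+=-0.6742
step 5: x_pred=-0.6488  r=3.0388  x^+=0.2112  v^+=-0.6162  a^+=-0.2982
step 6: x_pred=-0.9541  r=2.0841  x^+=-0.3643  v^+=-0.6376  a^+=-0.0403
step 7: x_pred=-1.3034  r=-0.1066  x^+=-1.3336  v^+=-0.7149  a^+=-0.0535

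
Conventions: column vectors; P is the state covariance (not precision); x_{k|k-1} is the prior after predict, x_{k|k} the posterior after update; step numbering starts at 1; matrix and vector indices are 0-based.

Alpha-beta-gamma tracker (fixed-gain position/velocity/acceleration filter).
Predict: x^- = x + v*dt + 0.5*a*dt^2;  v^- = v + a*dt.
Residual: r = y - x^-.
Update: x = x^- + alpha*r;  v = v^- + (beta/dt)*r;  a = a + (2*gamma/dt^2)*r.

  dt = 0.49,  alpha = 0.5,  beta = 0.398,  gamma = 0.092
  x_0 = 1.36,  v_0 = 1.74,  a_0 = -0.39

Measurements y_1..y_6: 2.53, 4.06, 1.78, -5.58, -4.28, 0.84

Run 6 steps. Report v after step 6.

v_post = -4.3501

step 1: x_pred=2.1658  r=0.3642  x^+=2.3479  v^+=1.8447  a^+=-0.1109
step 2: x_pred=3.2385  r=0.8215  x^+=3.6492  v^+=2.4577  a^+=0.5187
step 3: x_pred=4.9158  r=-3.1358  x^+=3.3479  v^+=0.1648  a^+=-1.8844
step 4: x_pred=3.2024  r=-8.7824  x^+=-1.1888  v^+=-7.8920  a^+=-8.6148
step 5: x_pred=-6.0901  r=1.8101  x^+=-5.1850  v^+=-10.6430  a^+=-7.2276
step 6: x_pred=-11.2678  r=12.1078  x^+=-5.2139  v^+=-4.3501  a^+=2.0512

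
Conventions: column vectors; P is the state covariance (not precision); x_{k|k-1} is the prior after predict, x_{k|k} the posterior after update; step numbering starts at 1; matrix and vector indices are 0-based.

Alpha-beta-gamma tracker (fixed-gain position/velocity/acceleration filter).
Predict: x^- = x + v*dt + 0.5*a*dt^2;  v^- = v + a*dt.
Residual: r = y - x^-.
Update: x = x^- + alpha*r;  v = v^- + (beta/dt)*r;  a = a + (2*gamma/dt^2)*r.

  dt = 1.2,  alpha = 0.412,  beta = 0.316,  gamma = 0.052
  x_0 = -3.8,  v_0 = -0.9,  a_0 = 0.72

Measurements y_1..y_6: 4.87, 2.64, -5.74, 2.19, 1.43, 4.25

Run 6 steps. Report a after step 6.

step 1: x_pred=-4.3616  r=9.2316  x^+=-0.5582  v^+=2.3950  a^+=1.3867
step 2: x_pred=3.3142  r=-0.6742  x^+=3.0365  v^+=3.8815  a^+=1.3380
step 3: x_pred=8.6576  r=-14.3976  x^+=2.7258  v^+=1.6958  a^+=0.2982
step 4: x_pred=4.9754  r=-2.7854  x^+=3.8278  v^+=1.3201  a^+=0.0970
step 5: x_pred=5.4818  r=-4.0518  x^+=3.8125  v^+=0.3696  a^+=-0.1956
step 6: x_pred=4.1151  r=0.1349  x^+=4.1707  v^+=0.1704  a^+=-0.1859

a_post = -0.1859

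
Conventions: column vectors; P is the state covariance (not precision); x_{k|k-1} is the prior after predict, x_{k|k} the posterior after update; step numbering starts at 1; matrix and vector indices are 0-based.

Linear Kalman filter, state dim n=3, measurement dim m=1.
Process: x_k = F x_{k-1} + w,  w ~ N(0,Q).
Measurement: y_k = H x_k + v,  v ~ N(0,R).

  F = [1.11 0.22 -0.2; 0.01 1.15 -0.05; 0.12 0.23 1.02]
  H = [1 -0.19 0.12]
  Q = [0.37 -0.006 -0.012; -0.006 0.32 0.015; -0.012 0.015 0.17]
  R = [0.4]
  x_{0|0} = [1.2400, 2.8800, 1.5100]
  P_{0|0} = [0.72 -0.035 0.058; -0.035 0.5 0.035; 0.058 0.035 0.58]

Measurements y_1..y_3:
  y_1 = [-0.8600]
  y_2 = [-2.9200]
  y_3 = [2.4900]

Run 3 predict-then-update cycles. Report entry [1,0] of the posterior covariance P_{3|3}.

P_post[1,0] = 0.4309

step 1: x^-=[1.7080, 3.2489, 2.3514]  P^-=[1.2586 0.0778 0.0515; 0.0778 0.9779 0.1545; 0.0515 0.1545 0.8389]  S=[1.6817]  K=[0.7433; -0.0532; 0.0731]  nu=[-2.2329]  x^+=[0.0484, 3.3677, 2.1883]  P^+=[0.3295 0.1443 -0.0398; 0.1443 0.9731 0.1611; -0.0398 0.1611 0.8300]
step 2: x^-=[0.3569, 3.7639, 3.0124]  P^-=[0.9302 0.4001 -0.0629; 0.4001 1.5939 0.4376; -0.0629 0.4376 1.1635]  S=[1.2174]  K=[0.6954; 0.1230; -0.0053]  nu=[-2.9233]  x^+=[-1.6761, 3.4043, 3.0278]  P^+=[0.3414 0.2959 -0.0584; 0.2959 1.5755 0.4384; -0.0584 0.4384 1.1635]
step 3: x^-=[-1.7170, 3.7467, 3.6702]  P^-=[1.0454 0.6842 -0.0273; 0.6842 2.3629 0.9232; -0.0273 0.9232 1.6765]  S=[1.2462]  K=[0.7319; 0.2776; -0.0013]  nu=[4.4785]  x^+=[1.5609, 4.9902, 3.6646]  P^+=[0.3778 0.4309 -0.0262; 0.4309 2.2669 0.9237; -0.0262 0.9237 1.6765]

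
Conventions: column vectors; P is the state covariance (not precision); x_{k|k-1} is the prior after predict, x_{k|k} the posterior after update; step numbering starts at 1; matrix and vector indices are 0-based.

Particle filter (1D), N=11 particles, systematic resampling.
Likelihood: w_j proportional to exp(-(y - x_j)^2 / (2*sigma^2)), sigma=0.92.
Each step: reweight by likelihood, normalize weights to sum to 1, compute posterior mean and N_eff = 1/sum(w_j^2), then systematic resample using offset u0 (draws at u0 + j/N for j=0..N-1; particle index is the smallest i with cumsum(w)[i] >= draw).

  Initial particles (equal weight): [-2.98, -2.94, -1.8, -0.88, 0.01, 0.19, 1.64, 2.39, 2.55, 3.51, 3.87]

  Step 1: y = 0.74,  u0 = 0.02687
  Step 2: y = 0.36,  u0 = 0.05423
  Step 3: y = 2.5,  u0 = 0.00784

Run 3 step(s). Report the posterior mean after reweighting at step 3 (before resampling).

step 1: w=[0.0001, 0.0001, 0.0080, 0.0763, 0.2626, 0.3009, 0.2230, 0.0720, 0.0519, 0.0039, 0.0011]  mean=0.6658  Neff=4.4836  idx=[3, 4, 4, 4, 5, 5, 5, 6, 6, 6, 7]
step 2: w=[0.0547, 0.1262, 0.1262, 0.1262, 0.1334, 0.1334, 0.1334, 0.0515, 0.0515, 0.0515, 0.0119]  mean=0.3137  Neff=8.9077  idx=[0, 1, 2, 3, 3, 4, 5, 5, 6, 7, 9]
step 3: w=[0.0007, 0.0164, 0.0164, 0.0164, 0.0164, 0.0273, 0.0273, 0.0273, 0.0273, 0.4123, 0.4123]  mean=1.3731  Neff=2.9068  idx=[1, 6, 9, 9, 9, 9, 9, 10, 10, 10, 10]

post_mean = 1.3731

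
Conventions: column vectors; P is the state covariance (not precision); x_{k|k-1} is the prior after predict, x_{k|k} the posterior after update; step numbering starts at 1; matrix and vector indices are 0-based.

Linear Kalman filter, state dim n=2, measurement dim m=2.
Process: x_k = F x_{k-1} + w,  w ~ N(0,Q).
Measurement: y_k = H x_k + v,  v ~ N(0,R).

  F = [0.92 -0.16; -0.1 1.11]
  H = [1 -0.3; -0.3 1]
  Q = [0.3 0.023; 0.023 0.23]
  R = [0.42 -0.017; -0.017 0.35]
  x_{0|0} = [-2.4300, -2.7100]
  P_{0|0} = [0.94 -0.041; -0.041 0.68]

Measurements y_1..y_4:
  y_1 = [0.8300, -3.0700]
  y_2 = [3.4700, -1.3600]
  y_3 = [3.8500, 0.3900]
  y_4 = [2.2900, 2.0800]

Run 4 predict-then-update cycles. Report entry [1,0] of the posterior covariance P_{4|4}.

P_post[1,0] = 0.0787

step 1: x^-=[-1.8020, -2.7651]  P^-=[1.1251 -0.2268; -0.2268 1.0863]  S=[1.7789 -0.9276; -0.9276 1.6737]  K=[0.6960 0.0486; 0.0689 0.7279]  nu=[1.8025, -0.8455]  x^+=[-0.5885, -3.2564]  P^+=[0.3221 0.1018; 0.1018 0.2841]
step 2: x^-=[-0.0204, -3.5557]  P^-=[0.5499 0.0485; 0.0485 0.5607]  S=[0.9913 -0.2973; -0.2973 0.9311]  K=[0.5558 0.0524; 0.0610 0.6061]  nu=[2.4237, 2.1896]  x^+=[1.4413, -2.0808]  P^+=[0.2585 0.0864; 0.0864 0.2370]
step 3: x^-=[1.6589, -2.4539]  P^-=[0.4994 0.0468; 0.0468 0.5054]  S=[0.9368 -0.2675; -0.2675 0.8723]  K=[0.5308 0.0446; 0.0536 0.5798]  nu=[1.4549, 3.3416]  x^+=[2.5804, -0.4386]  P^+=[0.2463 0.0805; 0.0805 0.2262]
step 4: x^-=[2.4441, -0.7449]  P^-=[0.4906 0.0437; 0.0437 0.4932]  S=[0.9288 -0.2646; -0.2646 0.8612]  K=[0.5259 0.0414; 0.0510 0.5732]  nu=[-0.3776, 3.5581]  x^+=[2.3927, 1.2753]  P^+=[0.2438 0.0787; 0.0787 0.2233]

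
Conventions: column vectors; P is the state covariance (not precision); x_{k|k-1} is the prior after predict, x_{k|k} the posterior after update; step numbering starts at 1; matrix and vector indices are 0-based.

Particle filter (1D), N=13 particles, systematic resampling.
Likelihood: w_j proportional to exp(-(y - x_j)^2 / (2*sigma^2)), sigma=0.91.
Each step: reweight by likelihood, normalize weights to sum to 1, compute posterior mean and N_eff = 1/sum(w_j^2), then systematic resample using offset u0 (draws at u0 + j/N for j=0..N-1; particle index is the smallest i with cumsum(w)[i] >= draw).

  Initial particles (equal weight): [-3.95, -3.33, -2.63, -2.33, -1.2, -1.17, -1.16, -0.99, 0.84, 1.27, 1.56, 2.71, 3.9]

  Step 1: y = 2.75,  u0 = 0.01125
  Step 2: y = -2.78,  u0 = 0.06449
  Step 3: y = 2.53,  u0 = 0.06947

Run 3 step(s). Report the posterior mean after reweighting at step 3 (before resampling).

step 1: w=[0.0000, 0.0000, 0.0000, 0.0000, 0.0000, 0.0000, 0.0000, 0.0001, 0.0491, 0.1183, 0.1889, 0.4437, 0.1998]  mean=2.4676  Neff=3.4619  idx=[8, 9, 9, 10, 10, 11, 11, 11, 11, 11, 11, 12, 12]
step 2: w=[0.7485, 0.1022, 0.1022, 0.0235, 0.0235, 0.0000, 0.0000, 0.0000, 0.0000, 0.0000, 0.0000, 0.0000, 0.0000]  mean=0.9620  Neff=1.7176  idx=[0, 0, 0, 0, 0, 0, 0, 0, 0, 1, 1, 2, 4]
step 3: w=[0.0537, 0.0537, 0.0537, 0.0537, 0.0537, 0.0537, 0.0537, 0.0537, 0.0537, 0.1154, 0.1154, 0.1154, 0.1706]  mean=1.1118  Neff=10.5246  idx=[1, 2, 4, 5, 7, 8, 9, 10, 10, 11, 12, 12, 12]

post_mean = 1.1118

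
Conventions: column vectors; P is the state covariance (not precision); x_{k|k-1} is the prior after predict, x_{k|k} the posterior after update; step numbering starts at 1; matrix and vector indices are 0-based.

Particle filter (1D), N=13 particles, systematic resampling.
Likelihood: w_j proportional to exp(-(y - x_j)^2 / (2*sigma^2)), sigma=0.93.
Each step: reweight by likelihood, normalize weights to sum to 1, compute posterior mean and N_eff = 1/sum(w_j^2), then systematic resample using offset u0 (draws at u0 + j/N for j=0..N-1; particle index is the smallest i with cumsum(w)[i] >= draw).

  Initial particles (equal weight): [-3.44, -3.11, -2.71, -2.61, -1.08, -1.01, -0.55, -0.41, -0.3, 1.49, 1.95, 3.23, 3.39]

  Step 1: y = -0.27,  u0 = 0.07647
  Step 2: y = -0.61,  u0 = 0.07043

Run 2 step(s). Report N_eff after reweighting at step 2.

step 1: w=[0.0006, 0.0020, 0.0069, 0.0090, 0.1466, 0.1560, 0.2047, 0.2117, 0.2140, 0.0357, 0.0124, 0.0002, 0.0001]  mean=-0.5518  Neff=5.5578  idx=[4, 4, 5, 5, 6, 6, 7, 7, 7, 8, 8, 8, 10]
step 2: w=[0.0774, 0.0774, 0.0802, 0.0802, 0.0878, 0.0878, 0.0859, 0.0859, 0.0859, 0.0832, 0.0832, 0.0832, 0.0020]  mean=-0.6023  Neff=12.0257  idx=[0, 1, 2, 3, 4, 5, 6, 7, 8, 9, 10, 11, 11]

N_eff = 12.0257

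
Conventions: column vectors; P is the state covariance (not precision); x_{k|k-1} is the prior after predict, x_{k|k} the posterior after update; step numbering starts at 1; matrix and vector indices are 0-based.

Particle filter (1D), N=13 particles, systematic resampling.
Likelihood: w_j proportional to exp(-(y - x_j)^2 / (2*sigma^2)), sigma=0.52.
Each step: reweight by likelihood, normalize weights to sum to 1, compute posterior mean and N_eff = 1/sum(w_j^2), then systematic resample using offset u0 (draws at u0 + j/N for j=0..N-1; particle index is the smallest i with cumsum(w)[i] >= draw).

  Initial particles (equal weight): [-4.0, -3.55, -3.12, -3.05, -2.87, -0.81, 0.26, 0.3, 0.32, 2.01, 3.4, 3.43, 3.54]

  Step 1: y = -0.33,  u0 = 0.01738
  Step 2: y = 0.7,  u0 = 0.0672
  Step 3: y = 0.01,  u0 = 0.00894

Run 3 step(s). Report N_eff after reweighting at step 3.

step 1: w=[0.0000, 0.0000, 0.0000, 0.0000, 0.0000, 0.3086, 0.2482, 0.2268, 0.2163, 0.0000, 0.0000, 0.0000, 0.0000]  mean=-0.0481  Neff=3.9201  idx=[5, 5, 5, 5, 6, 6, 6, 6, 7, 7, 8, 8, 8]
step 2: w=[0.0022, 0.0022, 0.0022, 0.0022, 0.1053, 0.1053, 0.1053, 0.1053, 0.1120, 0.1120, 0.1153, 0.1153, 0.1153]  mean=0.2802  Neff=9.1453  idx=[4, 5, 6, 6, 7, 8, 8, 9, 10, 10, 11, 12, 12]
step 3: w=[0.0795, 0.0795, 0.0795, 0.0795, 0.0795, 0.0764, 0.0764, 0.0764, 0.0747, 0.0747, 0.0747, 0.0747, 0.0747]  mean=0.2916  Neff=12.9901  idx=[0, 1, 2, 3, 3, 4, 5, 6, 7, 9, 10, 11, 12]

N_eff = 12.9901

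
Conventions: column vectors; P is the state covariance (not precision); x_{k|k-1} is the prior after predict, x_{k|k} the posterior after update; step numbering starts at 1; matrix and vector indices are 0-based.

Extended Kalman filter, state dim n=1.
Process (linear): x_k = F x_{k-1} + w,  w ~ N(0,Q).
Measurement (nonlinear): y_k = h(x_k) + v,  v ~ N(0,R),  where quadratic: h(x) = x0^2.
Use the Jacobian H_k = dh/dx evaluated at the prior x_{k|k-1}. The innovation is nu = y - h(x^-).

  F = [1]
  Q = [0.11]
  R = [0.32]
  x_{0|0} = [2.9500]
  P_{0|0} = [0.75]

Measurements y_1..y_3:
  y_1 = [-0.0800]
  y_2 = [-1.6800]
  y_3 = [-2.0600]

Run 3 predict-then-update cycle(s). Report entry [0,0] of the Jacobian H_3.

H_jac[0,0] = 0.9553

step 1: x^-=[2.9500]  P^-=[0.8600]  H_jac=[5.9000]  S=[30.2566]  K=[0.1677]  nu=[-8.7825]  x^+=[1.4772]  P^+=[0.0091]
step 2: x^-=[1.4772]  P^-=[0.1191]  H_jac=[2.9544]  S=[1.3595]  K=[0.2588]  nu=[-3.8621]  x^+=[0.4776]  P^+=[0.0280]
step 3: x^-=[0.4776]  P^-=[0.1380]  H_jac=[0.9553]  S=[0.4460]  K=[0.2957]  nu=[-2.2881]  x^+=[-0.1989]  P^+=[0.0990]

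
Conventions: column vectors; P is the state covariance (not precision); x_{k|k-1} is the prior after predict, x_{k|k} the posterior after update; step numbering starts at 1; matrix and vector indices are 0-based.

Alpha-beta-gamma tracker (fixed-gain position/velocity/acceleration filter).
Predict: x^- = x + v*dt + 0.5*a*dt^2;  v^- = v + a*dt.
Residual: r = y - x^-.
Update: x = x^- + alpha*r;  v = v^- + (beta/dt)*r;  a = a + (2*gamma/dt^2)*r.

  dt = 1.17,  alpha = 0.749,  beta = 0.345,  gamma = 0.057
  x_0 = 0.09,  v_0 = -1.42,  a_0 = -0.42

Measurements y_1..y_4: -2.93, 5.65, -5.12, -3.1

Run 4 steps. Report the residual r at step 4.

step 1: x_pred=-1.8589  r=-1.0711  x^+=-2.6611  v^+=-2.2272  a^+=-0.5092
step 2: x_pred=-5.6155  r=11.2655  x^+=2.8223  v^+=0.4989  a^+=0.4290
step 3: x_pred=3.6996  r=-8.8196  x^+=-2.9063  v^+=-1.5999  a^+=-0.3055
step 4: x_pred=-4.9872  r=1.8872  x^+=-3.5737  v^+=-1.4008  a^+=-0.1483

resid = 1.8872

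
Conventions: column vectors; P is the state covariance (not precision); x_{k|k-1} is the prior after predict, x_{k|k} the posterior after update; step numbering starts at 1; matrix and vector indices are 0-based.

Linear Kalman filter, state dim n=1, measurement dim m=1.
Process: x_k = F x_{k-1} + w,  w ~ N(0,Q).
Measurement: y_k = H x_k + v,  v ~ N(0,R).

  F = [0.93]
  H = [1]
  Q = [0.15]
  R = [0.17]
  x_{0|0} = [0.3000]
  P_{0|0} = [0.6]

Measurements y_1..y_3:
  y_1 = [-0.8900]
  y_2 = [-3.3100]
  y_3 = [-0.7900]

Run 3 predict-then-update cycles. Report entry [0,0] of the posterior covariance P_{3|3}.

step 1: x^-=[0.2790]  P^-=[0.6689]  S=[0.8389]  K=[0.7974]  nu=[-1.1690]  x^+=[-0.6531]  P^+=[0.1356]
step 2: x^-=[-0.6074]  P^-=[0.2672]  S=[0.4372]  K=[0.6112]  nu=[-2.7026]  x^+=[-2.2592]  P^+=[0.1039]
step 3: x^-=[-2.1011]  P^-=[0.2399]  S=[0.4099]  K=[0.5852]  nu=[1.3111]  x^+=[-1.3338]  P^+=[0.0995]

P_post[0,0] = 0.0995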